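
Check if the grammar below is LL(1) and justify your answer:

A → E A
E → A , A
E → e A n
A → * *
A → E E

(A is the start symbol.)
No. Predict set conflict for A: { '*' }

Relevant sets:
  FIRST(E) = { '*', 'e' }
  FIRST(A) = { '*', 'e' }

For A:
  PREDICT(A → E A) = { '*', 'e' }
  PREDICT(A → '*' '*') = { '*' }
  PREDICT(A → E E) = { '*', 'e' }
For E:
  PREDICT(E → A ',' A) = { '*', 'e' }
  PREDICT(E → e A n) = { 'e' }

Conflict found: Predict set conflict for A: { '*' }
The grammar is NOT LL(1).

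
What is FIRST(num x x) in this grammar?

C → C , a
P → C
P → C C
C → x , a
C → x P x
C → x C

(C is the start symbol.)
{ 'num' }

To compute FIRST(num x x), process the symbols left to right:
Symbol num is a terminal. Add 'num' and stop.
FIRST(num x x) = { 'num' }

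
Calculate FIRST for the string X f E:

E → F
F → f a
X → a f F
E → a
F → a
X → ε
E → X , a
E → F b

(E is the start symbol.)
{ 'a', 'f' }

FIRST sets of the non-terminals involved (from the grammar, by fixed-point iteration):
  FIRST(X) = { 'a', ε }

To compute FIRST(X f E), process the symbols left to right:
Symbol X is a non-terminal. Add FIRST(X) \ {ε} = { 'a' }
X is nullable (ε ∈ FIRST(X)), continue to the next symbol.
Symbol f is a terminal. Add 'f' and stop.
FIRST(X f E) = { 'a', 'f' }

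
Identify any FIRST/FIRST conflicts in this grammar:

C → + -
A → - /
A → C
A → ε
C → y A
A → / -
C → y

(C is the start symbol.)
Yes. C → y A / C → y on { 'y' }

A FIRST/FIRST conflict occurs when two productions N → α and N → β for the same non-terminal have FIRST(α) ∩ FIRST(β) ≠ ∅ (with ε ∈ FIRST of a nullable right-hand side, so two nullable alternatives also conflict).

FIRST sets of the non-terminals at (or reachable through a nullable prefix from) the front of some alternative:
  FIRST(C) = { '+', 'y' }

Productions for C:
  C → + -: FIRST = { '+' }
  C → y A: FIRST = { 'y' }
  C → y: FIRST = { 'y' }
Productions for A:
  A → - /: FIRST = { '-' }
  A → C: FIRST = { '+', 'y' }
  A → ε: FIRST = { ε }
  A → / -: FIRST = { '/' }

Conflict for C: C → y A and C → y
  Overlap: { 'y' }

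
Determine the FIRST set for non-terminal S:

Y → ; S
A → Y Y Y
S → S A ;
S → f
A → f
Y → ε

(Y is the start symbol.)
{ 'f' }

To compute FIRST(S), examine every production with S on the left-hand side, reading each right-hand side left to right until a non-nullable symbol is reached.

From S → S A ;:
  - S is the symbol being defined: contributes nothing new
    S is not nullable, so stop
From S → f:
  - f is a terminal: add 'f' and stop

Collecting: FIRST(S) = { 'f' }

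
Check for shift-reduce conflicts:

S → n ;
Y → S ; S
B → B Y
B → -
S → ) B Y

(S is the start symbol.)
No shift-reduce conflicts

Augment with S' → S and build the canonical LR(0) collection (I0 = CLOSURE({[S' → . S]}), then GOTO on every symbol after a dot until no new states appear). It has 11 states:
  I0: { [S → . ) B Y], [S → . n ;], [S' → . S] }  — shift
  I1: { [B → . -], [B → . B Y], [S → ) . B Y] }  — shift
  I2: { [S' → S .] }  — accept
  I3: { [S → n . ;] }  — shift
  I4: { [S → n ; .] }  — reduce
  I5: { [B → - .] }  — reduce
  I6: { [B → B . Y], [S → ) B . Y], [S → . ) B Y], [S → . n ;], [Y → . S ; S] }  — shift
  I7: { [Y → S . ; S] }  — shift
  I8: { [B → B Y .], [S → ) B Y .] }  — 2 reduces
  I9: { [S → . ) B Y], [S → . n ;], [Y → S ; . S] }  — shift
  I10: { [Y → S ; S .] }  — reduce

No state contains both a complete item and a shift item.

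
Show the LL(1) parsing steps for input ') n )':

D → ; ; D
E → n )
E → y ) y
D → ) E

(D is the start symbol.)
Stack is shown with the top on the left.

Stack  Input    Action
----------------------
D $    ) n ) $  output D → ) E
) E $  ) n ) $  match ')'
E $    n ) $    output E → n )
n ) $  n ) $    match 'n'
) $    ) $      match ')'
$      $        accept

The string is accepted.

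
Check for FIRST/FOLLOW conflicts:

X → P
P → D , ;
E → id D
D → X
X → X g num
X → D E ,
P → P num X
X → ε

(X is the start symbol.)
A FIRST/FOLLOW conflict occurs when a non-terminal N has a nullable alternative N → β (β ⇒* ε) and another alternative N → α with FIRST(α) ∩ FOLLOW(N) ≠ ∅: on such a lookahead the parser cannot decide between expanding α and letting N vanish via β.

Nullable non-terminals: D, X.
FIRST sets used below: FIRST(P) = { ',', 'g', 'id' }, FIRST(X) = { ',', 'g', 'id', ε }, FIRST(D) = { ',', 'g', 'id', ε }, FIRST(E) = { 'id' }
D has a nullable alternative but only one production, so nothing to check.

X: nullable alternative(s) X → ε; FOLLOW(X) = { $, ',', 'g', 'id', 'num' }
  X → P: FIRST \ {ε} = { ',', 'g', 'id' } — overlaps FOLLOW(X) on { ',', 'g', 'id' }: CONFLICT
  X → X g num: FIRST \ {ε} = { ',', 'g', 'id' } — overlaps FOLLOW(X) on { ',', 'g', 'id' }: CONFLICT
  X → D E ,: FIRST \ {ε} = { ',', 'g', 'id' } — overlaps FOLLOW(X) on { ',', 'g', 'id' }: CONFLICT
  X → ε: FIRST \ {ε} = { } — this is the only nullable alternative, skip

E, P have no nullable alternative, so no FIRST/FOLLOW check is needed there.

So the grammar has 3 FIRST/FOLLOW conflicts (marked CONFLICT above).

Answer: Yes. X → P with FOLLOW(X) on { ',', 'g', 'id' }; X → X g num with FOLLOW(X) on { ',', 'g', 'id' }; X → D E ',' with FOLLOW(X) on { ',', 'g', 'id' }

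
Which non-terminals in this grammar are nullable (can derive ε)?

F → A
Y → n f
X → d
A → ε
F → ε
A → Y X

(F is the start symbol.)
{ 'A', 'F' }

A non-terminal is nullable if it can derive ε (the empty string): either it has an ε-production, or it has a production whose right-hand side consists entirely of nullable non-terminals.

ε-productions: A → ε, F → ε
So A, F are immediately nullable.
No further non-terminal can be added: every production for the remaining non-terminals contains a terminal or a non-nullable non-terminal.
Nullable = { 'A', 'F' }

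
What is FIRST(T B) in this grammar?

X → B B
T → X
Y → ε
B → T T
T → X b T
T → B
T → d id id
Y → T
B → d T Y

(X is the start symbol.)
{ 'd' }

FIRST sets of the non-terminals involved (from the grammar, by fixed-point iteration):
  FIRST(T) = { 'd' }

To compute FIRST(T B), process the symbols left to right:
Symbol T is a non-terminal. Add FIRST(T) \ {ε} = { 'd' }
T is not nullable (ε ∉ FIRST(T)), so stop here.
FIRST(T B) = { 'd' }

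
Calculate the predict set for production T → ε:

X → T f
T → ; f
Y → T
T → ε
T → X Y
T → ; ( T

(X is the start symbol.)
{ 'f' }

PREDICT(T → ε) = (FIRST(RHS) \ {ε}) ∪ (FOLLOW(T) if ε ∈ FIRST(RHS), i.e. RHS ⇒* ε)
The right-hand side is ε (FIRST(ε) = { ε }), so the predict set is FOLLOW(T) = { 'f' }
PREDICT(T → ε) = { 'f' }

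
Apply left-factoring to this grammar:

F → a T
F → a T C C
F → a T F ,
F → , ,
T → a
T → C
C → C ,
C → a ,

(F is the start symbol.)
Left-factoring transforms A → αβ₁ | αβ₂ into A → αA' and A' → β₁ | β₂
(α is the longest common prefix among the alternatives). Repeat until
no nonterminal has two alternatives with a common prefix.

Round 1: F has alternatives sharing prefix 'a T'. Introduce F': F → a T F'
  Add: F' → ε
  Add: F' → C C
  Add: F' → F ,

No remaining common prefixes — done.

Resulting grammar:
F → a T F'
F' → ε
F' → C C
F' → F ,
F → , ,
T → a
T → C
C → C ,
C → a ,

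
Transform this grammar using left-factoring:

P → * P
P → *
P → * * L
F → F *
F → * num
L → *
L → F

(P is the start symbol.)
P → * P'
P' → P
P' → ε
P' → * L
F → F *
F → * num
L → *
L → F

Left-factoring transforms A → αβ₁ | αβ₂ into A → αA' and A' → β₁ | β₂
(α is the longest common prefix among the alternatives). Repeat until
no nonterminal has two alternatives with a common prefix.

Round 1: P has alternatives sharing prefix '*'. Introduce P': P → * P'
  Add: P' → P
  Add: P' → ε
  Add: P' → * L

No remaining common prefixes — done.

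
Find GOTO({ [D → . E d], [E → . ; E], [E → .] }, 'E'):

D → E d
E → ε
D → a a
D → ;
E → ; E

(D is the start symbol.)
{ [D → E . d] }

GOTO(I, 'E') = CLOSURE({ [A → αX.β] : [A → α.Xβ] ∈ I, X = 'E' })

Items with dot before 'E', with the dot advanced:
  [D → . E d] → [D → E . d]
Closure adds nothing (no advanced item has the dot before a non-terminal).

GOTO = { [D → E . d] }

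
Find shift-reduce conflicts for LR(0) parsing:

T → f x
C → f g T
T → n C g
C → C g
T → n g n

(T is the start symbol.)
A shift-reduce conflict occurs when an LR(0) state has both:
  - a complete (reduce) item [A → α .] (dot at the end), and
  - a shift item [B → β . c γ] (dot before a terminal).

Augment with T' → T and build the canonical LR(0) collection (I0 = CLOSURE({[T' → . T]}), then GOTO on every symbol after a dot until no new states appear). It has 12 states:
  I0: { [T → . f x], [T → . n C g], [T → . n g n], [T' → . T] }  — shift
  I1: { [T' → T .] }  — accept
  I2: { [T → f . x] }  — shift
  I3: { [C → . C g], [C → . f g T], [T → n . C g], [T → n . g n] }  — shift
  I4: { [C → C . g], [T → n C . g] }  — shift
  I5: { [C → f . g T] }  — shift
  I6: { [T → n g . n] }  — shift
  I7: { [T → n g n .] }  — reduce
  I8: { [C → f g . T], [T → . f x], [T → . n C g], [T → . n g n] }  — shift
  I9: { [C → f g T .] }  — reduce
  I10: { [C → C g .], [T → n C g .] }  — 2 reduces
  I11: { [T → f x .] }  — reduce

No state contains both a complete item and a shift item.

Answer: No shift-reduce conflicts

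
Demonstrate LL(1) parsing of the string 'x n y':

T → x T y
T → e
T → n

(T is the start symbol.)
LL(1) parsing maintains a stack (initially the start symbol over $) and the input. At each step: if the stack top is a terminal, match it against the current input token; if it is a non-terminal N, replace it with the RHS of M[N, lookahead] (the unique production whose predict set contains the lookahead).

Stack is shown with the top on the left.

Stack    Input    Action
------------------------
T $      x n y $  output T → x T y
x T y $  x n y $  match 'x'
T y $    n y $    output T → n
n y $    n y $    match 'n'
y $      y $      match 'y'
$        $        accept

The string is accepted.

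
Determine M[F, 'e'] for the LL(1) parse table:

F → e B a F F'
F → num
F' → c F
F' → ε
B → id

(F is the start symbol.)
To find M[F, 'e'], we find productions for F where 'e' is in the predict set (PREDICT(N → α) = (FIRST(α) \ {ε}) ∪ (FOLLOW(N) if α ⇒* ε)).

F → e B a F F': PREDICT = { 'e' }
  'e' is in predict set, so this production goes in M[F, 'e']
F → num: PREDICT = { 'num' }

M[F, 'e'] = F → e B a F F'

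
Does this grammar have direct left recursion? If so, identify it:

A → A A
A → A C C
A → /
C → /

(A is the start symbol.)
A → A A: LEFT RECURSIVE (starts with A)
A → A C C: LEFT RECURSIVE (starts with A)
A → /: starts with '/'
C → /: starts with '/'

The grammar has direct left recursion on: A.

Answer: Yes, A is left-recursive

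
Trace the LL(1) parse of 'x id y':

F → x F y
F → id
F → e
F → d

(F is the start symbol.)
Stack is shown with the top on the left.

Stack    Input     Action
-------------------------
F $      x id y $  output F → x F y
x F y $  x id y $  match 'x'
F y $    id y $    output F → id
id y $   id y $    match 'id'
y $      y $       match 'y'
$        $         accept

The string is accepted.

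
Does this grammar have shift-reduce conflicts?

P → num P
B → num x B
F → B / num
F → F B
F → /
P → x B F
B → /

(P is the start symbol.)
Yes — I11: [P → x B F .] vs [B → . /]

Augment with P' → P and build the canonical LR(0) collection (I0 = CLOSURE({[P' → . P]}), then GOTO on every symbol after a dot until no new states appear). It has 16 states:
  I0: { [P → . num P], [P → . x B F], [P' → . P] }  — shift
  I1: { [P' → P .] }  — accept
  I2: { [P → . num P], [P → . x B F], [P → num . P] }  — shift
  I3: { [B → . /], [B → . num x B], [P → x . B F] }  — shift
  I4: { [B → / .] }  — reduce
  I5: { [B → . /], [B → . num x B], [F → . /], [F → . B / num], [F → . F B], [P → x B . F] }  — shift
  I6: { [B → num . x B] }  — shift
  I7: { [B → . /], [B → . num x B], [B → num x . B] }  — shift
  I8: { [B → num x B .] }  — reduce
  I9: { [B → / .], [F → / .] }  — 2 reduces
  I10: { [F → B . / num] }  — shift
  I11: { [B → . /], [B → . num x B], [F → F . B], [P → x B F .] }  — shift, reduce
  I12: { [F → F B .] }  — reduce
  I13: { [F → B / . num] }  — shift
  I14: { [F → B / num .] }  — reduce
  I15: { [P → num P .] }  — reduce

I11 contains reduce item [P → x B F .] and shift items [B → . /], [B → . num x B] — shift-reduce conflict.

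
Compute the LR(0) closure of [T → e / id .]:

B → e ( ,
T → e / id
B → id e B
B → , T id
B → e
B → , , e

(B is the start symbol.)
{ [T → e / id .] }

Start with: [T → e / id .]
The dot is at the end, so nothing is added.

CLOSURE = { [T → e / id .] }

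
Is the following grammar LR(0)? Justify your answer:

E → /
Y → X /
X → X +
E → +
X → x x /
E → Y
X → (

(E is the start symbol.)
Augment with E' → E and build the canonical LR(0) collection (I0 = CLOSURE({[E' → . E]}), then GOTO on every symbol after a dot until no new states appear). It has 12 states:
  I0: { [E → . +], [E → . /], [E → . Y], [E' → . E], [X → . (], [X → . X +], [X → . x x /], [Y → . X /] }  — shift
  I1: { [X → ( .] }  — reduce
  I2: { [E → + .] }  — reduce
  I3: { [E → / .] }  — reduce
  I4: { [E' → E .] }  — accept
  I5: { [X → X . +], [Y → X . /] }  — shift
  I6: { [E → Y .] }  — reduce
  I7: { [X → x . x /] }  — shift
  I8: { [X → x x . /] }  — shift
  I9: { [X → x x / .] }  — reduce
  I10: { [X → X + .] }  — reduce
  I11: { [Y → X / .] }  — reduce

Every state is either a pure shift/goto state or contains exactly one complete item and nothing to shift — no conflicts. The grammar is LR(0).

Answer: Yes, the grammar is LR(0)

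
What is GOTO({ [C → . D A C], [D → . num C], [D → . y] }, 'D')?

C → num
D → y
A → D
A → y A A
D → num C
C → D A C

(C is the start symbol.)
{ [A → . D], [A → . y A A], [C → D . A C], [D → . num C], [D → . y] }

GOTO(I, 'D') = CLOSURE({ [A → αX.β] : [A → α.Xβ] ∈ I, X = 'D' })

Items with dot before 'D', with the dot advanced:
  [C → . D A C] → [C → D . A C]
Closure of the advanced items:
  [C → D . A C] has the dot before A: add [A → . D], [A → . y A A]
  [A → . D] has the dot before D: add [D → . y], [D → . num C]

GOTO = { [A → . D], [A → . y A A], [C → D . A C], [D → . num C], [D → . y] }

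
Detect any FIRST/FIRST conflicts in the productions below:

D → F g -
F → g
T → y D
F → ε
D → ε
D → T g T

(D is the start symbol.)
A FIRST/FIRST conflict occurs when two productions N → α and N → β for the same non-terminal have FIRST(α) ∩ FIRST(β) ≠ ∅ (with ε ∈ FIRST of a nullable right-hand side, so two nullable alternatives also conflict).

FIRST sets of the non-terminals at (or reachable through a nullable prefix from) the front of some alternative:
  FIRST(F) = { 'g', ε }
  FIRST(T) = { 'y' }

Productions for D:
  D → F g -: FIRST = { 'g' }
  D → ε: FIRST = { ε }
  D → T g T: FIRST = { 'y' }
Productions for F:
  F → g: FIRST = { 'g' }
  F → ε: FIRST = { ε }
T has only one production, so no FIRST/FIRST conflict is possible there.

All alternatives of each non-terminal have pairwise disjoint FIRST sets.

Answer: No FIRST/FIRST conflicts.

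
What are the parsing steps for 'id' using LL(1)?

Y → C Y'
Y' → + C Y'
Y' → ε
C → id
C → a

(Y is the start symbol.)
LL(1) parsing maintains a stack (initially the start symbol over $) and the input. At each step: if the stack top is a terminal, match it against the current input token; if it is a non-terminal N, replace it with the RHS of M[N, lookahead] (the unique production whose predict set contains the lookahead).

Stack is shown with the top on the left.

Stack    Input  Action
----------------------
Y $      id $   output Y → C Y'
C Y' $   id $   output C → id
id Y' $  id $   match 'id'
Y' $     $      output Y' → ε
$        $      accept

The string is accepted.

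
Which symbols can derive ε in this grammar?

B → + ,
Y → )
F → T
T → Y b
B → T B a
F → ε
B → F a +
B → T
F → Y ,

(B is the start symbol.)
A non-terminal is nullable if it can derive ε (the empty string): either it has an ε-production, or it has a production whose right-hand side consists entirely of nullable non-terminals.

ε-productions: F → ε
So F is immediately nullable.
No further non-terminal can be added: every production for the remaining non-terminals contains a terminal or a non-nullable non-terminal.
Nullable = { 'F' }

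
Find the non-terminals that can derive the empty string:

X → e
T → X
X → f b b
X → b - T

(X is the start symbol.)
None

A non-terminal is nullable if it can derive ε (the empty string): either it has an ε-production, or it has a production whose right-hand side consists entirely of nullable non-terminals.

There are no ε-productions, so no non-terminal can derive ε.
No non-terminals are nullable.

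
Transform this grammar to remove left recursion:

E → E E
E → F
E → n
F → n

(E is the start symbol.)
E is directly left-recursive. The standard transformation for
  A → A α₁ | ... | A α_m | β₁ | ... | β_n
is
  A  → β₁ A' | ... | β_n A'
  A' → α₁ A' | ... | α_m A' | ε

E → F becomes E → F E'
E → n becomes E → n E'
E → E E becomes E' → E E'
Add E' → ε

Productions for other non-terminals are unchanged:
  F → n

Resulting grammar:
E → F E'
E → n E'
E' → E E'
E' → ε
F → n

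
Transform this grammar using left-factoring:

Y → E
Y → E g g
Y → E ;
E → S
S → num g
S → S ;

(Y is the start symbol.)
Left-factoring transforms A → αβ₁ | αβ₂ into A → αA' and A' → β₁ | β₂
(α is the longest common prefix among the alternatives). Repeat until
no nonterminal has two alternatives with a common prefix.

Round 1: Y has alternatives sharing prefix 'E'. Introduce Y': Y → E Y'
  Add: Y' → ε
  Add: Y' → g g
  Add: Y' → ;

No remaining common prefixes — done.

Resulting grammar:
Y → E Y'
Y' → ε
Y' → g g
Y' → ;
E → S
S → num g
S → S ;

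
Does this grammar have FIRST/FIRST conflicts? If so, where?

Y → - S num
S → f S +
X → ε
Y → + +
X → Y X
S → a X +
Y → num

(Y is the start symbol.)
A FIRST/FIRST conflict occurs when two productions N → α and N → β for the same non-terminal have FIRST(α) ∩ FIRST(β) ≠ ∅ (with ε ∈ FIRST of a nullable right-hand side, so two nullable alternatives also conflict).

FIRST sets of the non-terminals at (or reachable through a nullable prefix from) the front of some alternative:
  FIRST(Y) = { '+', '-', 'num' }

Productions for Y:
  Y → - S num: FIRST = { '-' }
  Y → + +: FIRST = { '+' }
  Y → num: FIRST = { 'num' }
Productions for S:
  S → f S +: FIRST = { 'f' }
  S → a X +: FIRST = { 'a' }
Productions for X:
  X → ε: FIRST = { ε }
  X → Y X: FIRST = { '+', '-', 'num' }

All alternatives of each non-terminal have pairwise disjoint FIRST sets.

Answer: No FIRST/FIRST conflicts.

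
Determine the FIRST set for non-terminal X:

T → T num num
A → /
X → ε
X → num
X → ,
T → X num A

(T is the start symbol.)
To compute FIRST(X), examine every production with X on the left-hand side, reading each right-hand side left to right until a non-nullable symbol is reached.

From X → ε:
  - ε-production, so ε ∈ FIRST(X)
From X → num:
  - num is a terminal: add 'num' and stop
From X → ,:
  - ',' is a terminal: add ',' and stop

Collecting: FIRST(X) = { ',', 'num', ε }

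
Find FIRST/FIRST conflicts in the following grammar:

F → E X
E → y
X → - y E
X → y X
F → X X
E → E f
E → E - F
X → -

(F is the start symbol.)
Yes. F → E X / F → X X on { 'y' }; E → y / E → E f on { 'y' }; E → y / E → E '-' F on { 'y' }; E → E f / E → E '-' F on { 'y' }; X → '-' y E / X → '-' on { '-' }

FIRST sets of the non-terminals at (or reachable through a nullable prefix from) the front of some alternative:
  FIRST(E) = { 'y' }
  FIRST(X) = { '-', 'y' }

Productions for F:
  F → E X: FIRST = { 'y' }
  F → X X: FIRST = { '-', 'y' }
Productions for E:
  E → y: FIRST = { 'y' }
  E → E f: FIRST = { 'y' }
  E → E - F: FIRST = { 'y' }
Productions for X:
  X → - y E: FIRST = { '-' }
  X → y X: FIRST = { 'y' }
  X → -: FIRST = { '-' }

Conflict for F: F → E X and F → X X
  Overlap: { 'y' }
Conflict for E: E → y and E → E f
  Overlap: { 'y' }
Conflict for E: E → y and E → E - F
  Overlap: { 'y' }
Conflict for E: E → E f and E → E - F
  Overlap: { 'y' }
Conflict for X: X → - y E and X → -
  Overlap: { '-' }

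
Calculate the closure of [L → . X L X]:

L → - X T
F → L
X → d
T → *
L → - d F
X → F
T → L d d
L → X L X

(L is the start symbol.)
To compute CLOSURE, for each item [A → α.Bβ] where B is a non-terminal, add [B → .γ] for all productions B → γ; repeat for the newly added items until nothing changes.

Start with: [L → . X L X]
  [L → . X L X] has the dot before X: add [X → . d], [X → . F]
  [X → . F] has the dot before F: add [F → . L]
  [F → . L] has the dot before L: add [L → . - X T], [L → . - d F]
No further items can be added.

CLOSURE = { [F → . L], [L → . - X T], [L → . - d F], [L → . X L X], [X → . F], [X → . d] }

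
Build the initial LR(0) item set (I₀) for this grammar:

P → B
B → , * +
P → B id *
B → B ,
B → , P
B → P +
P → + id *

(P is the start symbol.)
{ [B → . , * +], [B → . , P], [B → . B ,], [B → . P +], [P → . + id *], [P → . B id *], [P → . B], [P' → . P] }

First, augment the grammar with P' → P
I₀ = CLOSURE({ [P' → . P] }):
  [P' → . P] has the dot before P: add [P → . B], [P → . B id *], [P → . + id *]
  [P → . B] has the dot before B: add [B → . , * +], [B → . B ,], [B → . , P], [B → . P +]
No further items can be added.

I₀ = { [B → . , * +], [B → . , P], [B → . B ,], [B → . P +], [P → . + id *], [P → . B id *], [P → . B], [P' → . P] }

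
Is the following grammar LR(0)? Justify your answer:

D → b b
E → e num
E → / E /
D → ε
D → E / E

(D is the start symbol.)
No. Shift-reduce conflict between [D → .] and [D → . b b]

Augment with D' → D and build the canonical LR(0) collection (I0 = CLOSURE({[D' → . D]}), then GOTO on every symbol after a dot until no new states appear). It has 12 states:
  I0: { [D → . E / E], [D → . b b], [D → .], [D' → . D], [E → . / E /], [E → . e num] }  — shift, reduce
  I1: { [E → . / E /], [E → . e num], [E → / . E /] }  — shift
  I2: { [D' → D .] }  — accept
  I3: { [D → E . / E] }  — shift
  I4: { [D → b . b] }  — shift
  I5: { [E → e . num] }  — shift
  I6: { [E → e num .] }  — reduce
  I7: { [D → b b .] }  — reduce
  I8: { [D → E / . E], [E → . / E /], [E → . e num] }  — shift
  I9: { [D → E / E .] }  — reduce
  I10: { [E → / E . /] }  — shift
  I11: { [E → / E / .] }  — reduce

Conflict in state I0:
  Shift-reduce conflict between [D → .] and [D → . b b]
So the grammar is NOT LR(0).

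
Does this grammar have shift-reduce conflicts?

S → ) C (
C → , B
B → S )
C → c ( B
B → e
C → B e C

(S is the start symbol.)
No shift-reduce conflicts

Augment with S' → S and build the canonical LR(0) collection (I0 = CLOSURE({[S' → . S]}), then GOTO on every symbol after a dot until no new states appear). It has 16 states:
  I0: { [S → . ) C (], [S' → . S] }  — shift
  I1: { [B → . S )], [B → . e], [C → . , B], [C → . B e C], [C → . c ( B], [S → ) . C (], [S → . ) C (] }  — shift
  I2: { [S' → S .] }  — accept
  I3: { [B → . S )], [B → . e], [C → , . B], [S → . ) C (] }  — shift
  I4: { [C → B . e C] }  — shift
  I5: { [S → ) C . (] }  — shift
  I6: { [B → S . )] }  — shift
  I7: { [C → c . ( B] }  — shift
  I8: { [B → e .] }  — reduce
  I9: { [B → . S )], [B → . e], [C → c ( . B], [S → . ) C (] }  — shift
  I10: { [C → c ( B .] }  — reduce
  I11: { [B → S ) .] }  — reduce
  I12: { [S → ) C ( .] }  — reduce
  I13: { [B → . S )], [B → . e], [C → . , B], [C → . B e C], [C → . c ( B], [C → B e . C], [S → . ) C (] }  — shift
  I14: { [C → B e C .] }  — reduce
  I15: { [C → , B .] }  — reduce

No state contains both a complete item and a shift item.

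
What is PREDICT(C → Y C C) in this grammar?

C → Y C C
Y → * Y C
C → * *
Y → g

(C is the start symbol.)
{ '*', 'g' }

PREDICT(C → Y C C) = (FIRST(RHS) \ {ε}) ∪ (FOLLOW(C) if ε ∈ FIRST(RHS), i.e. RHS ⇒* ε)
FIRST(Y) = { '*', 'g' }
FIRST(Y C C) = { '*', 'g' }
ε ∉ FIRST(Y C C), so FOLLOW(C) is not added.
PREDICT(C → Y C C) = { '*', 'g' }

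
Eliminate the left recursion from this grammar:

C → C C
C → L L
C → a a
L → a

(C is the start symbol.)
C is directly left-recursive. The standard transformation for
  A → A α₁ | ... | A α_m | β₁ | ... | β_n
is
  A  → β₁ A' | ... | β_n A'
  A' → α₁ A' | ... | α_m A' | ε

C → L L becomes C → L L C'
C → a a becomes C → a a C'
C → C C becomes C' → C C'
Add C' → ε

Productions for other non-terminals are unchanged:
  L → a

Resulting grammar:
C → L L C'
C → a a C'
C' → C C'
C' → ε
L → a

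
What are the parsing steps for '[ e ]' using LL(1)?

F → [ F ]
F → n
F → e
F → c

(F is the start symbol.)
LL(1) parsing maintains a stack (initially the start symbol over $) and the input. At each step: if the stack top is a terminal, match it against the current input token; if it is a non-terminal N, replace it with the RHS of M[N, lookahead] (the unique production whose predict set contains the lookahead).

Stack is shown with the top on the left.

Stack    Input    Action
------------------------
F $      [ e ] $  output F → [ F ]
[ F ] $  [ e ] $  match '['
F ] $    e ] $    output F → e
e ] $    e ] $    match 'e'
] $      ] $      match ']'
$        $        accept

The string is accepted.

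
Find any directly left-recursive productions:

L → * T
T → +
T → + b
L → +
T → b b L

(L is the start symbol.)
No direct left recursion

Direct left recursion occurs when N → N α for some non-terminal N (the right-hand side begins with the left-hand side itself).

L → * T: starts with '*'
T → +: starts with '+'
T → + b: starts with '+'
L → +: starts with '+'
T → b b L: starts with b

No direct left recursion found.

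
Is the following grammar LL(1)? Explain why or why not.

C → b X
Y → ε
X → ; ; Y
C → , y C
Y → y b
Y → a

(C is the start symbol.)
Relevant sets:
  FOLLOW(Y) = { $ }

For C:
  PREDICT(C → b X) = { 'b' }
  PREDICT(C → ',' y C) = { ',' }
For Y:
  PREDICT(Y → ε) = { $ }
  PREDICT(Y → y b) = { 'y' }
  PREDICT(Y → a) = { 'a' }
X has a single production, so nothing to check there.

All predict sets are disjoint. The grammar IS LL(1).

Answer: Yes, the grammar is LL(1).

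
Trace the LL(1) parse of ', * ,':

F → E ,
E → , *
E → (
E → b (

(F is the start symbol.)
Stack is shown with the top on the left.

Stack    Input    Action
------------------------
F $      , * , $  output F → E ,
E , $    , * , $  output E → , *
, * , $  , * , $  match ','
* , $    * , $    match '*'
, $      , $      match ','
$        $        accept

The string is accepted.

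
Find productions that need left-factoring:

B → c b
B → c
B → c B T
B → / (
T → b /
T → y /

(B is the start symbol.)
Left-factoring is needed when two productions for the same non-terminal
share a common prefix on the right-hand side.

Productions for B:
  B → c b
  B → c
  B → c B T
  B → / (
Productions for T:
  T → b /
  T → y /

Found common prefix 'c' in productions for B

Answer: Yes, B has productions with common prefix 'c'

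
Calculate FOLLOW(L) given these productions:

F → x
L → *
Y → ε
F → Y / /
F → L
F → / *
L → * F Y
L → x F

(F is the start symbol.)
{ $ }

In F → L: L is at the end, add FOLLOW(F)

The FOLLOW sets referred to above (computed the same way, to a fixed point):
  FOLLOW(F) = { $ }

Taking the union: FOLLOW(L) = { $ }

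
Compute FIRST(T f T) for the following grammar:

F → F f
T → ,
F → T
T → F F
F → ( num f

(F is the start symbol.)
FIRST sets of the non-terminals involved (from the grammar, by fixed-point iteration):
  FIRST(T) = { '(', ',' }

To compute FIRST(T f T), process the symbols left to right:
Symbol T is a non-terminal. Add FIRST(T) \ {ε} = { '(', ',' }
T is not nullable (ε ∉ FIRST(T)), so stop here.
FIRST(T f T) = { '(', ',' }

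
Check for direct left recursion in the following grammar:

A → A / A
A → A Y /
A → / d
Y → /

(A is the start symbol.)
A → A / A: LEFT RECURSIVE (starts with A)
A → A Y /: LEFT RECURSIVE (starts with A)
A → / d: starts with '/'
Y → /: starts with '/'

The grammar has direct left recursion on: A.

Answer: Yes, A is left-recursive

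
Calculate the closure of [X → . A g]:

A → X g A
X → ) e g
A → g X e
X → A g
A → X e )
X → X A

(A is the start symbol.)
Start with: [X → . A g]
  [X → . A g] has the dot before A: add [A → . X g A], [A → . g X e], [A → . X e )]
  [A → . X g A] has the dot before X: add [X → . ) e g], [X → . X A]
No further items can be added.

CLOSURE = { [A → . X e )], [A → . X g A], [A → . g X e], [X → . ) e g], [X → . A g], [X → . X A] }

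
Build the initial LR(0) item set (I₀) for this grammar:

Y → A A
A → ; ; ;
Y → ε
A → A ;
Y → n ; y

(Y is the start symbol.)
First, augment the grammar with Y' → Y
I₀ = CLOSURE({ [Y' → . Y] }):
  [Y' → . Y] has the dot before Y: add [Y → . A A], [Y → .], [Y → . n ; y]
  [Y → . A A] has the dot before A: add [A → . ; ; ;], [A → . A ;]
No further items can be added.

I₀ = { [A → . ; ; ;], [A → . A ;], [Y → . A A], [Y → . n ; y], [Y → .], [Y' → . Y] }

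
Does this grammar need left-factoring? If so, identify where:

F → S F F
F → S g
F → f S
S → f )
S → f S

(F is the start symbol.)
Yes, F has productions with common prefix 'S'; S has productions with common prefix 'f'

Left-factoring is needed when two productions for the same non-terminal
share a common prefix on the right-hand side.

Productions for F:
  F → S F F
  F → S g
  F → f S
Productions for S:
  S → f )
  S → f S

Found common prefix 'S' in productions for F
Found common prefix 'f' in productions for S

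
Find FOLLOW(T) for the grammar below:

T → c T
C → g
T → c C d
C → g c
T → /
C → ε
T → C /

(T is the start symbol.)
T is the start symbol, so $ ∈ FOLLOW(T).
In T → c T: T is at the end; this adds FOLLOW(T) to itself — nothing new

Taking the union: FOLLOW(T) = { $ }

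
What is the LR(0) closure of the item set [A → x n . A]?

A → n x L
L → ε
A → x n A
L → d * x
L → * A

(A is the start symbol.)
{ [A → . n x L], [A → . x n A], [A → x n . A] }

Start with: [A → x n . A]
  [A → x n . A] has the dot before A: add [A → . n x L], [A → . x n A]
No further items can be added.

CLOSURE = { [A → . n x L], [A → . x n A], [A → x n . A] }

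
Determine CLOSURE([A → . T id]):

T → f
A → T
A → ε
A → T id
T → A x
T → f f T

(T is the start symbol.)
Start with: [A → . T id]
  [A → . T id] has the dot before T: add [T → . f], [T → . A x], [T → . f f T]
  [T → . A x] has the dot before A: add [A → . T], [A → .]
No further items can be added.

CLOSURE = { [A → . T id], [A → . T], [A → .], [T → . A x], [T → . f f T], [T → . f] }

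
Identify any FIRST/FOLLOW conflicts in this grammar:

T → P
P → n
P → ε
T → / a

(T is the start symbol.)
No FIRST/FOLLOW conflicts.

Nullable non-terminals: P, T.
FIRST sets used below: FIRST(P) = { 'n', ε }

P: nullable alternative(s) P → ε; FOLLOW(P) = { $ }
  P → n: FIRST \ {ε} = { 'n' } — disjoint from FOLLOW(P)
  P → ε: FIRST \ {ε} = { } — this is the only nullable alternative, skip

T: nullable alternative(s) T → P; FOLLOW(T) = { $ }
  T → P: FIRST \ {ε} = { 'n' } — this is the only nullable alternative, skip
  T → / a: FIRST \ {ε} = { '/' } — disjoint from FOLLOW(T)

No FIRST/FOLLOW conflicts found.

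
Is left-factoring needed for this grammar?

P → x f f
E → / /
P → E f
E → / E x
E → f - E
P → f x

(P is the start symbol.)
Left-factoring is needed when two productions for the same non-terminal
share a common prefix on the right-hand side.

Productions for P:
  P → x f f
  P → E f
  P → f x
Productions for E:
  E → / /
  E → / E x
  E → f - E

Found common prefix '/' in productions for E

Answer: Yes, E has productions with common prefix '/'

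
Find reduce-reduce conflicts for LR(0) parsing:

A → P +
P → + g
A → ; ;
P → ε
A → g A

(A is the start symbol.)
No reduce-reduce conflicts

A reduce-reduce conflict occurs when an LR(0) state has two complete items [A → α .] and [B → β .] — both call for a reduction, and with no lookahead the parser cannot choose between them.

Augment with A' → A and build the canonical LR(0) collection (I0 = CLOSURE({[A' → . A]}), then GOTO on every symbol after a dot until no new states appear). It has 10 states:
  I0: { [A → . ; ;], [A → . P +], [A → . g A], [A' → . A], [P → . + g], [P → .] }  — shift, reduce
  I1: { [P → + . g] }  — shift
  I2: { [A → ; . ;] }  — shift
  I3: { [A' → A .] }  — accept
  I4: { [A → P . +] }  — shift
  I5: { [A → . ; ;], [A → . P +], [A → . g A], [A → g . A], [P → . + g], [P → .] }  — shift, reduce
  I6: { [A → g A .] }  — reduce
  I7: { [A → P + .] }  — reduce
  I8: { [A → ; ; .] }  — reduce
  I9: { [P → + g .] }  — reduce

No state contains more than one complete item.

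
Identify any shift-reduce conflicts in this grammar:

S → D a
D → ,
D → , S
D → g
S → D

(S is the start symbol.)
Yes — I1: [D → , .] vs [D → . ,]; I2: [S → D .] vs [S → D . a]

Augment with S' → S and build the canonical LR(0) collection (I0 = CLOSURE({[S' → . S]}), then GOTO on every symbol after a dot until no new states appear). It has 7 states:
  I0: { [D → . , S], [D → . ,], [D → . g], [S → . D a], [S → . D], [S' → . S] }  — shift
  I1: { [D → , . S], [D → , .], [D → . , S], [D → . ,], [D → . g], [S → . D a], [S → . D] }  — shift, reduce
  I2: { [S → D . a], [S → D .] }  — shift, reduce
  I3: { [S' → S .] }  — accept
  I4: { [D → g .] }  — reduce
  I5: { [S → D a .] }  — reduce
  I6: { [D → , S .] }  — reduce

I1 contains reduce item [D → , .] and shift items [D → . ,], [D → . , S], [D → . g] — shift-reduce conflict.
I2 contains reduce item [S → D .] and shift item [S → D . a] — shift-reduce conflict.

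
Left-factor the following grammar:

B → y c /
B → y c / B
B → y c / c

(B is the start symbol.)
B → y c / B'
B' → ε
B' → B
B' → c

Left-factoring transforms A → αβ₁ | αβ₂ into A → αA' and A' → β₁ | β₂
(α is the longest common prefix among the alternatives). Repeat until
no nonterminal has two alternatives with a common prefix.

Round 1: B has alternatives sharing prefix 'y c /'. Introduce B': B → y c / B'
  Add: B' → ε
  Add: B' → B
  Add: B' → c

No remaining common prefixes — done.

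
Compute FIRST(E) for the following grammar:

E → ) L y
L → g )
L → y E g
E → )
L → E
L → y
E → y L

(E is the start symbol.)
{ ')', 'y' }

To compute FIRST(E), examine every production with E on the left-hand side, reading each right-hand side left to right until a non-nullable symbol is reached.

From E → ) L y:
  - ')' is a terminal: add ')' and stop
From E → ):
  - ')' is a terminal: add ')' and stop
From E → y L:
  - y is a terminal: add 'y' and stop

Collecting: FIRST(E) = { ')', 'y' }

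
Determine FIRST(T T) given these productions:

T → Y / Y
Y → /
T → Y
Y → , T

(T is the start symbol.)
{ ',', '/' }

FIRST sets of the non-terminals involved (from the grammar, by fixed-point iteration):
  FIRST(T) = { ',', '/' }

To compute FIRST(T T), process the symbols left to right:
Symbol T is a non-terminal. Add FIRST(T) \ {ε} = { ',', '/' }
T is not nullable (ε ∉ FIRST(T)), so stop here.
FIRST(T T) = { ',', '/' }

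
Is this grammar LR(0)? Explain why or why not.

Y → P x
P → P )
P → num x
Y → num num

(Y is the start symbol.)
A grammar is LR(0) if no state in the canonical LR(0) collection has:
  - both a shift item (dot before a terminal) and a complete item (shift-reduce conflict), or
  - two or more complete items (reduce-reduce conflict; the accept item [Y' → Y .] counts as a complete item here).

Augment with Y' → Y and build the canonical LR(0) collection (I0 = CLOSURE({[Y' → . Y]}), then GOTO on every symbol after a dot until no new states appear). It has 8 states:
  I0: { [P → . P )], [P → . num x], [Y → . P x], [Y → . num num], [Y' → . Y] }  — shift
  I1: { [P → P . )], [Y → P . x] }  — shift
  I2: { [Y' → Y .] }  — accept
  I3: { [P → num . x], [Y → num . num] }  — shift
  I4: { [Y → num num .] }  — reduce
  I5: { [P → num x .] }  — reduce
  I6: { [P → P ) .] }  — reduce
  I7: { [Y → P x .] }  — reduce

Every state is either a pure shift/goto state or contains exactly one complete item and nothing to shift — no conflicts. The grammar is LR(0).

Answer: Yes, the grammar is LR(0)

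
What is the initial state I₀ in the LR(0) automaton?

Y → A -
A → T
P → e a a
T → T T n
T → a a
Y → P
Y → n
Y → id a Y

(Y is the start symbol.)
{ [A → . T], [P → . e a a], [T → . T T n], [T → . a a], [Y → . A -], [Y → . P], [Y → . id a Y], [Y → . n], [Y' → . Y] }

First, augment the grammar with Y' → Y
I₀ = CLOSURE({ [Y' → . Y] }):
  [Y' → . Y] has the dot before Y: add [Y → . A -], [Y → . P], [Y → . n], [Y → . id a Y]
  [Y → . A -] has the dot before A: add [A → . T]
  [Y → . P] has the dot before P: add [P → . e a a]
  [A → . T] has the dot before T: add [T → . T T n], [T → . a a]
No further items can be added.

I₀ = { [A → . T], [P → . e a a], [T → . T T n], [T → . a a], [Y → . A -], [Y → . P], [Y → . id a Y], [Y → . n], [Y' → . Y] }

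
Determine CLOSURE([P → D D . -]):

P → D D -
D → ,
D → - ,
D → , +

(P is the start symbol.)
To compute CLOSURE, for each item [A → α.Bβ] where B is a non-terminal, add [B → .γ] for all productions B → γ; repeat for the newly added items until nothing changes.

Start with: [P → D D . -]
The dot precedes the terminal '-', so nothing is added.

CLOSURE = { [P → D D . -] }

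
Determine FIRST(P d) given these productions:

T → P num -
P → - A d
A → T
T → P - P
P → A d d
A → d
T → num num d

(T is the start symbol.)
{ '-', 'd', 'num' }

FIRST sets of the non-terminals involved (from the grammar, by fixed-point iteration):
  FIRST(P) = { '-', 'd', 'num' }

To compute FIRST(P d), process the symbols left to right:
Symbol P is a non-terminal. Add FIRST(P) \ {ε} = { '-', 'd', 'num' }
P is not nullable (ε ∉ FIRST(P)), so stop here.
FIRST(P d) = { '-', 'd', 'num' }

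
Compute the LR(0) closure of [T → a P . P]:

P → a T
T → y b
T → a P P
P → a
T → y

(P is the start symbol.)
To compute CLOSURE, for each item [A → α.Bβ] where B is a non-terminal, add [B → .γ] for all productions B → γ; repeat for the newly added items until nothing changes.

Start with: [T → a P . P]
  [T → a P . P] has the dot before P: add [P → . a T], [P → . a]
No further items can be added.

CLOSURE = { [P → . a T], [P → . a], [T → a P . P] }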